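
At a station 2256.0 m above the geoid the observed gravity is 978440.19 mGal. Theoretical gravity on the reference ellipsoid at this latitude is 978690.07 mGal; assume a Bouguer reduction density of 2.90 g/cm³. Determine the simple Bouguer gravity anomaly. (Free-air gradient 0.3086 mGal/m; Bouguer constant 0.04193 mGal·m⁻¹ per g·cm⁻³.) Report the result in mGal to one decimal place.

172.0

Free-air correction = 0.3086 × 2256.0 = 696.20 mGal
Free-air anomaly = 978440.19 − 978690.07 + (696.20) = 446.32 mGal
Bouguer slab correction = 0.04193 × 2.90 × 2256.0 = 274.32 mGal
Simple Bouguer anomaly = 446.32 − (274.32) = 172.00 mGal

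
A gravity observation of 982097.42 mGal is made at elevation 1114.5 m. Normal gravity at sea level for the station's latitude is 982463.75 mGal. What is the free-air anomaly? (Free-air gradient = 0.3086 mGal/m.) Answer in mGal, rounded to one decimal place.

Free-air correction = 0.3086 × 1114.5 = 343.93 mGal
Free-air anomaly = 982097.42 − 982463.75 + (343.93) = -22.40 mGal

-22.4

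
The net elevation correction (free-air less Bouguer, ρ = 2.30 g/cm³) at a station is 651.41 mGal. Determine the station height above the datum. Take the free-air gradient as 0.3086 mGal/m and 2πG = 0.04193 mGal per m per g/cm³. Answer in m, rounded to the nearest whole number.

3070

Combined gradient = 0.3086 − 0.04193 × 2.30 = 0.2121610 mGal/m
h = 651.41 / 0.2121610 = 3070.36 m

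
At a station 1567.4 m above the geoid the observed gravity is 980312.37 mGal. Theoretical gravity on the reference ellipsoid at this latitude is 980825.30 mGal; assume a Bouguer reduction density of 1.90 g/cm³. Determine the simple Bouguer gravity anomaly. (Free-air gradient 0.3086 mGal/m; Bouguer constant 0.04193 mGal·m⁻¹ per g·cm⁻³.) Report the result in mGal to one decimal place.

-154.1

Free-air correction = 0.3086 × 1567.4 = 483.70 mGal
Free-air anomaly = 980312.37 − 980825.30 + (483.70) = -29.23 mGal
Bouguer slab correction = 0.04193 × 1.90 × 1567.4 = 124.87 mGal
Simple Bouguer anomaly = -29.23 − (124.87) = -154.10 mGal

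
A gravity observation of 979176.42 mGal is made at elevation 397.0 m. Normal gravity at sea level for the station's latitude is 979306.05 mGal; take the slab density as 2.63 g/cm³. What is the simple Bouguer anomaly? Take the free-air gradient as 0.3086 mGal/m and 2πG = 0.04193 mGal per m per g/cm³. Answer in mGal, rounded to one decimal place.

-50.9

Free-air correction = 0.3086 × 397.0 = 122.51 mGal
Free-air anomaly = 979176.42 − 979306.05 + (122.51) = -7.12 mGal
Bouguer slab correction = 0.04193 × 2.63 × 397.0 = 43.78 mGal
Simple Bouguer anomaly = -7.12 − (43.78) = -50.90 mGal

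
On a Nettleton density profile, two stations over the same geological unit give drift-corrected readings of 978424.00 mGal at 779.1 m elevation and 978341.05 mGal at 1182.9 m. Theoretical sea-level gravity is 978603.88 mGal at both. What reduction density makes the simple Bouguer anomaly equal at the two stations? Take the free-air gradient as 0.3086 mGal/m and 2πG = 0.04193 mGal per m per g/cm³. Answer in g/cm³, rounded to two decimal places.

2.46

Δg_obs = 978341.05 − 978424.00 = -82.95 mGal over Δh = 1182.9 − 779.1 = 403.8 m
Equal Bouguer anomalies ⇒ Δg_obs + (0.3086 − 0.04193ρ)·Δh = 0
0.3086 − 0.04193ρ = −Δg_obs/Δh = 0.20542
ρ = (0.3086 − 0.20542) / 0.04193 = 2.46 g/cm³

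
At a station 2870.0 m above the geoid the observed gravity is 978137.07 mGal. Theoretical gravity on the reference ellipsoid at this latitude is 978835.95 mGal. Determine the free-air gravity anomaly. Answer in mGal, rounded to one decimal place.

186.8

Free-air correction = 0.3086 × 2870.0 = 885.68 mGal
Free-air anomaly = 978137.07 − 978835.95 + (885.68) = 186.80 mGal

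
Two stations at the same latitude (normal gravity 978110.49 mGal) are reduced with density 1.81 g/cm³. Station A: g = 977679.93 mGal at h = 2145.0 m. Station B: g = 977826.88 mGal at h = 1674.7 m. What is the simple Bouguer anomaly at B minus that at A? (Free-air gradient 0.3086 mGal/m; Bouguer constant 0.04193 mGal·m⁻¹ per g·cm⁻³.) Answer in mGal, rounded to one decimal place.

Δg_SB(A) = 977679.93 − 978110.49 + 0.3086×2145.0 − 0.04193×1.81×2145.0 = 68.60 mGal
Δg_SB(B) = 977826.88 − 978110.49 + 0.3086×1674.7 − 0.04193×1.81×1674.7 = 106.10 mGal
Difference = 106.10 − (68.60) = 37.50 mGal

37.5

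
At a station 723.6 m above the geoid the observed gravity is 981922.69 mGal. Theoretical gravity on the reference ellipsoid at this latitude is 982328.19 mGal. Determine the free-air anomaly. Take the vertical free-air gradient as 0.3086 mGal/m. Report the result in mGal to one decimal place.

Free-air correction = 0.3086 × 723.6 = 223.30 mGal
Free-air anomaly = 981922.69 − 982328.19 + (223.30) = -182.20 mGal

-182.2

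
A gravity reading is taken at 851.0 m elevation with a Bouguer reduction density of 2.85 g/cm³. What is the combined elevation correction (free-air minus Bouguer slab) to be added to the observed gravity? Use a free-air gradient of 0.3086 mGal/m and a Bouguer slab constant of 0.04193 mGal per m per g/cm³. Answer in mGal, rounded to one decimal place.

Combined gradient = 0.3086 − 0.04193 × 2.85 = 0.1890995 mGal/m
Combined elevation correction = 0.1890995 × 851.0 = 160.9 mGal

160.9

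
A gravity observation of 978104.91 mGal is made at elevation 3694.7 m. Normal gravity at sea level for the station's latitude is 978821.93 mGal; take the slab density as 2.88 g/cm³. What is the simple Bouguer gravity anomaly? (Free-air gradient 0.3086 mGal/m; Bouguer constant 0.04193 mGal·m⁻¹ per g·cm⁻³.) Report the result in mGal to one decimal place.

Free-air correction = 0.3086 × 3694.7 = 1140.18 mGal
Free-air anomaly = 978104.91 − 978821.93 + (1140.18) = 423.16 mGal
Bouguer slab correction = 0.04193 × 2.88 × 3694.7 = 446.17 mGal
Simple Bouguer anomaly = 423.16 − (446.17) = -23.01 mGal

-23.0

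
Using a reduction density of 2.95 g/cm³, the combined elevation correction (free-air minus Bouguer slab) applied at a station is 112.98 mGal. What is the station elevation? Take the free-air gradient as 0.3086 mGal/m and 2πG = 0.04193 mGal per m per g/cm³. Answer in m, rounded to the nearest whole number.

Combined gradient = 0.3086 − 0.04193 × 2.95 = 0.1849065 mGal/m
h = 112.98 / 0.1849065 = 611.01 m

611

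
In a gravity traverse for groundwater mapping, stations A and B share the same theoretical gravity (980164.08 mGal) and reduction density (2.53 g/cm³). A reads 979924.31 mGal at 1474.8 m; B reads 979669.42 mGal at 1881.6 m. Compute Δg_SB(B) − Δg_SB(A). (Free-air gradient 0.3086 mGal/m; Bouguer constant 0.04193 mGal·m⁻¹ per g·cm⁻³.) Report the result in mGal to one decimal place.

-172.5

Δg_SB(A) = 979924.31 − 980164.08 + 0.3086×1474.8 − 0.04193×2.53×1474.8 = 58.90 mGal
Δg_SB(B) = 979669.42 − 980164.08 + 0.3086×1881.6 − 0.04193×2.53×1881.6 = -113.60 mGal
Difference = -113.60 − (58.90) = -172.50 mGal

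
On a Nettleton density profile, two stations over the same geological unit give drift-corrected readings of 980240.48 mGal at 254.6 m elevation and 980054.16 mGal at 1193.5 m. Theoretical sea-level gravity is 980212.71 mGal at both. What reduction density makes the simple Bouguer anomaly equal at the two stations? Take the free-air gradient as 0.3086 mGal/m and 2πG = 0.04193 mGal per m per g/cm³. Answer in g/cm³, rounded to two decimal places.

Δg_obs = 980054.16 − 980240.48 = -186.32 mGal over Δh = 1193.5 − 254.6 = 938.9 m
Equal Bouguer anomalies ⇒ Δg_obs + (0.3086 − 0.04193ρ)·Δh = 0
0.3086 − 0.04193ρ = −Δg_obs/Δh = 0.19844
ρ = (0.3086 − 0.19844) / 0.04193 = 2.63 g/cm³

2.63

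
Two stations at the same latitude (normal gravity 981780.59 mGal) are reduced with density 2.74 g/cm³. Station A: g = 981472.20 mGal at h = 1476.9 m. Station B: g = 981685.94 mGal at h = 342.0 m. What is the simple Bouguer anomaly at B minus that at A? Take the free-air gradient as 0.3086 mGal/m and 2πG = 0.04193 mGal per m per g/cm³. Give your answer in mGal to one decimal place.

-6.1

Δg_SB(A) = 981472.20 − 981780.59 + 0.3086×1476.9 − 0.04193×2.74×1476.9 = -22.30 mGal
Δg_SB(B) = 981685.94 − 981780.59 + 0.3086×342.0 − 0.04193×2.74×342.0 = -28.40 mGal
Difference = -28.40 − (-22.30) = -6.10 mGal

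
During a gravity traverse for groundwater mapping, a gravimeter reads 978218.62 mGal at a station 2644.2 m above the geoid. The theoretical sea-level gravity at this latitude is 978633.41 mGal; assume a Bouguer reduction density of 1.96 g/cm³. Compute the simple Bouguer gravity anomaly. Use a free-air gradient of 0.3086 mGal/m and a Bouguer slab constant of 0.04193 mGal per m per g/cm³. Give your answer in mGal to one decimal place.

Free-air correction = 0.3086 × 2644.2 = 816.00 mGal
Free-air anomaly = 978218.62 − 978633.41 + (816.00) = 401.21 mGal
Bouguer slab correction = 0.04193 × 1.96 × 2644.2 = 217.31 mGal
Simple Bouguer anomaly = 401.21 − (217.31) = 183.90 mGal

183.9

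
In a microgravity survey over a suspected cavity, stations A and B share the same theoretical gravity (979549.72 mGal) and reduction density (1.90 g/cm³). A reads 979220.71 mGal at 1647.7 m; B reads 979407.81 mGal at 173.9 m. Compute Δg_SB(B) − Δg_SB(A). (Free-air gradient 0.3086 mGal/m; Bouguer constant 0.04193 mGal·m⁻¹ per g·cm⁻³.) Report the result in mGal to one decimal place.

Δg_SB(A) = 979220.71 − 979549.72 + 0.3086×1647.7 − 0.04193×1.90×1647.7 = 48.20 mGal
Δg_SB(B) = 979407.81 − 979549.72 + 0.3086×173.9 − 0.04193×1.90×173.9 = -102.10 mGal
Difference = -102.10 − (48.20) = -150.30 mGal

-150.3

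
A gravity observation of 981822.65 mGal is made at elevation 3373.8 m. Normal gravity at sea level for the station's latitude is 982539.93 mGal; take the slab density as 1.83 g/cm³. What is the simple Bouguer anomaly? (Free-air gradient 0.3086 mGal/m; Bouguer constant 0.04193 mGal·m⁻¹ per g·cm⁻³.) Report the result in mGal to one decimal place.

Free-air correction = 0.3086 × 3373.8 = 1041.15 mGal
Free-air anomaly = 981822.65 − 982539.93 + (1041.15) = 323.87 mGal
Bouguer slab correction = 0.04193 × 1.83 × 3373.8 = 258.88 mGal
Simple Bouguer anomaly = 323.87 − (258.88) = 64.99 mGal

65.0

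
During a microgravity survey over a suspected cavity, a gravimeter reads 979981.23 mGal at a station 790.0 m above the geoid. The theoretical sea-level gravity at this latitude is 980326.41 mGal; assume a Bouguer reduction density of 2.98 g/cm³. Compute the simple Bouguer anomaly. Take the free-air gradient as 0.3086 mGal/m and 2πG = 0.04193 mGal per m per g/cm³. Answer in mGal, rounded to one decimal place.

-200.1

Free-air correction = 0.3086 × 790.0 = 243.79 mGal
Free-air anomaly = 979981.23 − 980326.41 + (243.79) = -101.39 mGal
Bouguer slab correction = 0.04193 × 2.98 × 790.0 = 98.71 mGal
Simple Bouguer anomaly = -101.39 − (98.71) = -200.10 mGal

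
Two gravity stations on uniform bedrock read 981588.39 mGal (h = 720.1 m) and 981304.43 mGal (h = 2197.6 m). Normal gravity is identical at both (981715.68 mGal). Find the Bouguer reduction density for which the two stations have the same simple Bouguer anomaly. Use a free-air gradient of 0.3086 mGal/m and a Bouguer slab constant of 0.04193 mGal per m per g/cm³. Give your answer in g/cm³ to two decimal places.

2.78

Δg_obs = 981304.43 − 981588.39 = -283.96 mGal over Δh = 2197.6 − 720.1 = 1477.5 m
Equal Bouguer anomalies ⇒ Δg_obs + (0.3086 − 0.04193ρ)·Δh = 0
0.3086 − 0.04193ρ = −Δg_obs/Δh = 0.19219
ρ = (0.3086 − 0.19219) / 0.04193 = 2.78 g/cm³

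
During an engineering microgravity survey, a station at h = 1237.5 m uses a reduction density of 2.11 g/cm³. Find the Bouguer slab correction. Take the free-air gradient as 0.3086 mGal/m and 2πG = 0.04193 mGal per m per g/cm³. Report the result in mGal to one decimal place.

109.5

Bouguer slab correction = 0.04193 × 2.11 × 1237.5 = 109.5 mGal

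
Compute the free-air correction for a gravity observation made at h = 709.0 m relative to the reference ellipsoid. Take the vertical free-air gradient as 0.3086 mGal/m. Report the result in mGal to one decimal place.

218.8

Free-air correction = 0.3086 × 709.0 = 218.8 mGal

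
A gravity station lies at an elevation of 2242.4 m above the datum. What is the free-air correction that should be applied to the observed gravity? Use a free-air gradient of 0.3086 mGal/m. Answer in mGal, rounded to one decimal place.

692.0

Free-air correction = 0.3086 × 2242.4 = 692.0 mGal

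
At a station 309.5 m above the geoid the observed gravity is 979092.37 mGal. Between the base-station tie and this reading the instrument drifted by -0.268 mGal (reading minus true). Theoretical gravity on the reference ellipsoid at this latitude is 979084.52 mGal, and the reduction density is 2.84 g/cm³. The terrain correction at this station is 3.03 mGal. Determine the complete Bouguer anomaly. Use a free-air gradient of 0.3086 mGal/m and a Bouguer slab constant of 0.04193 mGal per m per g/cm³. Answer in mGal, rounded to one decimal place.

69.8

Drift-corrected reading = 979092.37 − (-0.268) = 979092.638 mGal
Free-air correction = 0.3086 × 309.5 = 95.51 mGal
Free-air anomaly = 979092.638 − 979084.52 + (95.51) = 103.628 mGal
Bouguer slab correction = 0.04193 × 2.84 × 309.5 = 36.86 mGal
Simple Bouguer anomaly = 103.628 − (36.86) = 66.768 mGal
Complete Bouguer anomaly = 66.768 + 3.03 = 69.798 mGal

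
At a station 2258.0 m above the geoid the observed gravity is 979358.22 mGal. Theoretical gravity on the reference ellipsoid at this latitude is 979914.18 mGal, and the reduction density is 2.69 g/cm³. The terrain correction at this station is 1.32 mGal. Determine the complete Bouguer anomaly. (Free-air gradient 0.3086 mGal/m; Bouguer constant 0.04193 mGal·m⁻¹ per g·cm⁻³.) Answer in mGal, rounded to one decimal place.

Free-air correction = 0.3086 × 2258.0 = 696.82 mGal
Free-air anomaly = 979358.22 − 979914.18 + (696.82) = 140.86 mGal
Bouguer slab correction = 0.04193 × 2.69 × 2258.0 = 254.68 mGal
Simple Bouguer anomaly = 140.86 − (254.68) = -113.82 mGal
Complete Bouguer anomaly = -113.82 + 1.32 = -112.50 mGal

-112.5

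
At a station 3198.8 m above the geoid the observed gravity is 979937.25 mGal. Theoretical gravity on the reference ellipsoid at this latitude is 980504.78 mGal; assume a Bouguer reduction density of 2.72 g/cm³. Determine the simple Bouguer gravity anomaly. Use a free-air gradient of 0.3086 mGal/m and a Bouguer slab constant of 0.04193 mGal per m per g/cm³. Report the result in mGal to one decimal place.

Free-air correction = 0.3086 × 3198.8 = 987.15 mGal
Free-air anomaly = 979937.25 − 980504.78 + (987.15) = 419.62 mGal
Bouguer slab correction = 0.04193 × 2.72 × 3198.8 = 364.82 mGal
Simple Bouguer anomaly = 419.62 − (364.82) = 54.80 mGal

54.8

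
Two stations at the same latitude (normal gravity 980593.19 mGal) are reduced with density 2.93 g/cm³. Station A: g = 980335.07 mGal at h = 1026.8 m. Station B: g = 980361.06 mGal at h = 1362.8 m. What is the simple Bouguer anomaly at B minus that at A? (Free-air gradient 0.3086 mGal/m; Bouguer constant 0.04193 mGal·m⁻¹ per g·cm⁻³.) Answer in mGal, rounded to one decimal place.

Δg_SB(A) = 980335.07 − 980593.19 + 0.3086×1026.8 − 0.04193×2.93×1026.8 = -67.40 mGal
Δg_SB(B) = 980361.06 − 980593.19 + 0.3086×1362.8 − 0.04193×2.93×1362.8 = 21.00 mGal
Difference = 21.00 − (-67.40) = 88.40 mGal

88.4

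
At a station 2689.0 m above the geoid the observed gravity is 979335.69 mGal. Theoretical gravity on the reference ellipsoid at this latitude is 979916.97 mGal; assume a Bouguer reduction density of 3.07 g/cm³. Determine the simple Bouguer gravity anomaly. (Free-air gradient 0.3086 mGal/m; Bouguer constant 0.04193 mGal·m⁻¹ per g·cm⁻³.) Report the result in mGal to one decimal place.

-97.6

Free-air correction = 0.3086 × 2689.0 = 829.83 mGal
Free-air anomaly = 979335.69 − 979916.97 + (829.83) = 248.55 mGal
Bouguer slab correction = 0.04193 × 3.07 × 2689.0 = 346.14 mGal
Simple Bouguer anomaly = 248.55 − (346.14) = -97.59 mGal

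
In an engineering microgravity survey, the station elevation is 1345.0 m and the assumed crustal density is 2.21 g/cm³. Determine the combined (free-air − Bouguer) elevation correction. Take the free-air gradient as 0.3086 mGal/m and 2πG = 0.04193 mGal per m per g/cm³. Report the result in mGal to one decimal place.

290.4

Combined gradient = 0.3086 − 0.04193 × 2.21 = 0.2159347 mGal/m
Combined elevation correction = 0.2159347 × 1345.0 = 290.4 mGal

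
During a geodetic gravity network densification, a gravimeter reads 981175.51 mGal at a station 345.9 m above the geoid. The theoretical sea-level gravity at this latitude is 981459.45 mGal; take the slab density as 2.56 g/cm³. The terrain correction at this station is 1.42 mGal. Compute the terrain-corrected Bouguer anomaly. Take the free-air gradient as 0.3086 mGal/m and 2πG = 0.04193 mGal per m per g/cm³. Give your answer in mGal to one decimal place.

-212.9

Free-air correction = 0.3086 × 345.9 = 106.74 mGal
Free-air anomaly = 981175.51 − 981459.45 + (106.74) = -177.20 mGal
Bouguer slab correction = 0.04193 × 2.56 × 345.9 = 37.13 mGal
Simple Bouguer anomaly = -177.20 − (37.13) = -214.33 mGal
Complete Bouguer anomaly = -214.33 + 1.42 = -212.91 mGal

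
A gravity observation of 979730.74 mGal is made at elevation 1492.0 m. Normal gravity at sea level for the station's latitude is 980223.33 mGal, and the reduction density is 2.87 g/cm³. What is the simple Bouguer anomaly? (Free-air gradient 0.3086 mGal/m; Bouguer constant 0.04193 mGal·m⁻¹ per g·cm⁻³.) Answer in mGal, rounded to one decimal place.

-211.7

Free-air correction = 0.3086 × 1492.0 = 460.43 mGal
Free-air anomaly = 979730.74 − 980223.33 + (460.43) = -32.16 mGal
Bouguer slab correction = 0.04193 × 2.87 × 1492.0 = 179.55 mGal
Simple Bouguer anomaly = -32.16 − (179.55) = -211.71 mGal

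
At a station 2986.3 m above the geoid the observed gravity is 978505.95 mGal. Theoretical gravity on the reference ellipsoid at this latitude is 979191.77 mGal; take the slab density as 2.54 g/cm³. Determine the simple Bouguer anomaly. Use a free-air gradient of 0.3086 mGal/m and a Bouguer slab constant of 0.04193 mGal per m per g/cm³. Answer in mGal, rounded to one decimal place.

-82.3

Free-air correction = 0.3086 × 2986.3 = 921.57 mGal
Free-air anomaly = 978505.95 − 979191.77 + (921.57) = 235.75 mGal
Bouguer slab correction = 0.04193 × 2.54 × 2986.3 = 318.05 mGal
Simple Bouguer anomaly = 235.75 − (318.05) = -82.30 mGal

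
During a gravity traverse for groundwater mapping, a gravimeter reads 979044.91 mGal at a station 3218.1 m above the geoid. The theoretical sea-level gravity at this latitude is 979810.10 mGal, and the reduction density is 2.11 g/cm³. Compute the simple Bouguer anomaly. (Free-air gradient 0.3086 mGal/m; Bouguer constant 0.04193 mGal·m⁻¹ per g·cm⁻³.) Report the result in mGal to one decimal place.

Free-air correction = 0.3086 × 3218.1 = 993.11 mGal
Free-air anomaly = 979044.91 − 979810.10 + (993.11) = 227.92 mGal
Bouguer slab correction = 0.04193 × 2.11 × 3218.1 = 284.71 mGal
Simple Bouguer anomaly = 227.92 − (284.71) = -56.79 mGal

-56.8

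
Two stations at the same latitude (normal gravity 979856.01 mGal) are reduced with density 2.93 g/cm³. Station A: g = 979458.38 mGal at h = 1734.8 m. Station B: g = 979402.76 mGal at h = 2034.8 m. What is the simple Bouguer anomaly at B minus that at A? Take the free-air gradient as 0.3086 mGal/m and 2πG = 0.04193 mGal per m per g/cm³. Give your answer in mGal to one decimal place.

0.1

Δg_SB(A) = 979458.38 − 979856.01 + 0.3086×1734.8 − 0.04193×2.93×1734.8 = -75.40 mGal
Δg_SB(B) = 979402.76 − 979856.01 + 0.3086×2034.8 − 0.04193×2.93×2034.8 = -75.30 mGal
Difference = -75.30 − (-75.40) = 0.10 mGal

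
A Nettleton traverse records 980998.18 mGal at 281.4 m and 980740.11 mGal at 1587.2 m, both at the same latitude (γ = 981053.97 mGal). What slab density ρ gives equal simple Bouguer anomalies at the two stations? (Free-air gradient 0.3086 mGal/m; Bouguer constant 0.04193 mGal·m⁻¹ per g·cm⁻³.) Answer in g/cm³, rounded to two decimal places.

Δg_obs = 980740.11 − 980998.18 = -258.07 mGal over Δh = 1587.2 − 281.4 = 1305.8 m
Equal Bouguer anomalies ⇒ Δg_obs + (0.3086 − 0.04193ρ)·Δh = 0
0.3086 − 0.04193ρ = −Δg_obs/Δh = 0.19763
ρ = (0.3086 − 0.19763) / 0.04193 = 2.65 g/cm³

2.65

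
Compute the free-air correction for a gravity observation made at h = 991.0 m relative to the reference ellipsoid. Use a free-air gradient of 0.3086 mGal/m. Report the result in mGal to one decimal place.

305.8

Free-air correction = 0.3086 × 991.0 = 305.8 mGal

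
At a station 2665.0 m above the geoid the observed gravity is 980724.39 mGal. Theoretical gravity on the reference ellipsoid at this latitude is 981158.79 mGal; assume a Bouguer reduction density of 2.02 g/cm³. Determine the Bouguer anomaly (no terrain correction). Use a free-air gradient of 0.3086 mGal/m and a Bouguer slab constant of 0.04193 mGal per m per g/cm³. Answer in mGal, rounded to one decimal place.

Free-air correction = 0.3086 × 2665.0 = 822.42 mGal
Free-air anomaly = 980724.39 − 981158.79 + (822.42) = 388.02 mGal
Bouguer slab correction = 0.04193 × 2.02 × 2665.0 = 225.72 mGal
Simple Bouguer anomaly = 388.02 − (225.72) = 162.30 mGal

162.3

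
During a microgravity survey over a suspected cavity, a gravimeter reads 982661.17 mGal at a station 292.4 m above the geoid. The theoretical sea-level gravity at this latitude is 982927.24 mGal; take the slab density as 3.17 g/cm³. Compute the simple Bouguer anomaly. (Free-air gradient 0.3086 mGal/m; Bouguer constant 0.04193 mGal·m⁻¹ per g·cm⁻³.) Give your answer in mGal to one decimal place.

Free-air correction = 0.3086 × 292.4 = 90.23 mGal
Free-air anomaly = 982661.17 − 982927.24 + (90.23) = -175.84 mGal
Bouguer slab correction = 0.04193 × 3.17 × 292.4 = 38.87 mGal
Simple Bouguer anomaly = -175.84 − (38.87) = -214.71 mGal

-214.7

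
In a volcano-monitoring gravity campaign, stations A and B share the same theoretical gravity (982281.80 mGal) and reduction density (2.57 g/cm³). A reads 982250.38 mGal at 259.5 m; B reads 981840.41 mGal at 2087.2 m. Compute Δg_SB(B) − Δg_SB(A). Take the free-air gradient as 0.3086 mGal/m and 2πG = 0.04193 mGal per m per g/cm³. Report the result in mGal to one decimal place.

-42.9

Δg_SB(A) = 982250.38 − 982281.80 + 0.3086×259.5 − 0.04193×2.57×259.5 = 20.70 mGal
Δg_SB(B) = 981840.41 − 982281.80 + 0.3086×2087.2 − 0.04193×2.57×2087.2 = -22.20 mGal
Difference = -22.20 − (20.70) = -42.90 mGal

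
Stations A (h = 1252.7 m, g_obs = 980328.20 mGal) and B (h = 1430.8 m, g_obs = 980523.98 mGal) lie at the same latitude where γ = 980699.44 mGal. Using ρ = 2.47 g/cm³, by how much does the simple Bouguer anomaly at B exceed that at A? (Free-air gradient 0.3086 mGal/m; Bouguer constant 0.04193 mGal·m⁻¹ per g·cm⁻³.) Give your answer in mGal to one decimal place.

Δg_SB(A) = 980328.20 − 980699.44 + 0.3086×1252.7 − 0.04193×2.47×1252.7 = -114.40 mGal
Δg_SB(B) = 980523.98 − 980699.44 + 0.3086×1430.8 − 0.04193×2.47×1430.8 = 117.90 mGal
Difference = 117.90 − (-114.40) = 232.30 mGal

232.3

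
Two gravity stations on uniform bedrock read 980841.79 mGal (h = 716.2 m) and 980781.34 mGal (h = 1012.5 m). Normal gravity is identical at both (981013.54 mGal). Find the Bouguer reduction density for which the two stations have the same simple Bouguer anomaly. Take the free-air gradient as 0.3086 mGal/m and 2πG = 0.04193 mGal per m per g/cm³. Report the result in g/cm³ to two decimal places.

2.49

Δg_obs = 980781.34 − 980841.79 = -60.45 mGal over Δh = 1012.5 − 716.2 = 296.3 m
Equal Bouguer anomalies ⇒ Δg_obs + (0.3086 − 0.04193ρ)·Δh = 0
0.3086 − 0.04193ρ = −Δg_obs/Δh = 0.20402
ρ = (0.3086 − 0.20402) / 0.04193 = 2.49 g/cm³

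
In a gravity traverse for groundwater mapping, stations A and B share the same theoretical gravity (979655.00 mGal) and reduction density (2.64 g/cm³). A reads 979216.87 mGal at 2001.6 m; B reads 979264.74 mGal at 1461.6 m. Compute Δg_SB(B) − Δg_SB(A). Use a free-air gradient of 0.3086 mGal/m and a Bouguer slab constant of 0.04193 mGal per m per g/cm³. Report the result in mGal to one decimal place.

Δg_SB(A) = 979216.87 − 979655.00 + 0.3086×2001.6 − 0.04193×2.64×2001.6 = -42.00 mGal
Δg_SB(B) = 979264.74 − 979655.00 + 0.3086×1461.6 − 0.04193×2.64×1461.6 = -101.00 mGal
Difference = -101.00 − (-42.00) = -59.00 mGal

-59.0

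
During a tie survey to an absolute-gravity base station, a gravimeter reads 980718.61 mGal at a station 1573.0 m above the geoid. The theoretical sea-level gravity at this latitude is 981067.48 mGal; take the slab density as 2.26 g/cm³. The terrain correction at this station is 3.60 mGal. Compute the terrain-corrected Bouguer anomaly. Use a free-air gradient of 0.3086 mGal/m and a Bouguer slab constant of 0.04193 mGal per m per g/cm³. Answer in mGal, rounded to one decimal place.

-8.9

Free-air correction = 0.3086 × 1573.0 = 485.43 mGal
Free-air anomaly = 980718.61 − 981067.48 + (485.43) = 136.56 mGal
Bouguer slab correction = 0.04193 × 2.26 × 1573.0 = 149.06 mGal
Simple Bouguer anomaly = 136.56 − (149.06) = -12.50 mGal
Complete Bouguer anomaly = -12.50 + 3.60 = -8.90 mGal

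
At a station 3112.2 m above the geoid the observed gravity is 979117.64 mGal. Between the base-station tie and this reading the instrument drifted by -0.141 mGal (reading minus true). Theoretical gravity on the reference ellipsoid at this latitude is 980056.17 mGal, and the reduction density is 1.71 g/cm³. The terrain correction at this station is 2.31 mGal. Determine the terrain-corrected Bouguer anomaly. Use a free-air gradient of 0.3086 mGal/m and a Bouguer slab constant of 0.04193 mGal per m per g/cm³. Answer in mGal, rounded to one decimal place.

-198.8

Drift-corrected reading = 979117.64 − (-0.141) = 979117.781 mGal
Free-air correction = 0.3086 × 3112.2 = 960.42 mGal
Free-air anomaly = 979117.781 − 980056.17 + (960.42) = 22.031 mGal
Bouguer slab correction = 0.04193 × 1.71 × 3112.2 = 223.15 mGal
Simple Bouguer anomaly = 22.031 − (223.15) = -201.119 mGal
Complete Bouguer anomaly = -201.119 + 2.31 = -198.809 mGal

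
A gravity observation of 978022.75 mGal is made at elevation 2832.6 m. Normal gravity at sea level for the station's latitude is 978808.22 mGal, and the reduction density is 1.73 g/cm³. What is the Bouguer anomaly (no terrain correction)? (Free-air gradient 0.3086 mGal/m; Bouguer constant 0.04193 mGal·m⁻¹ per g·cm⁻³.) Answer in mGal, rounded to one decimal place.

Free-air correction = 0.3086 × 2832.6 = 874.14 mGal
Free-air anomaly = 978022.75 − 978808.22 + (874.14) = 88.67 mGal
Bouguer slab correction = 0.04193 × 1.73 × 2832.6 = 205.47 mGal
Simple Bouguer anomaly = 88.67 − (205.47) = -116.80 mGal

-116.8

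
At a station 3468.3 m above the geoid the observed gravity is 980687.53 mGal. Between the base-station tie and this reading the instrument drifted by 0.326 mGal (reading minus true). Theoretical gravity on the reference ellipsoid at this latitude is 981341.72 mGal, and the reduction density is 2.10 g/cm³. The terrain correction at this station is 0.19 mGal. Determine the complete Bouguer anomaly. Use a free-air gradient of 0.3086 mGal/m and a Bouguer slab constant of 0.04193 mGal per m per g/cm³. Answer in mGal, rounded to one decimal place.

Drift-corrected reading = 980687.53 − (0.326) = 980687.204 mGal
Free-air correction = 0.3086 × 3468.3 = 1070.32 mGal
Free-air anomaly = 980687.204 − 981341.72 + (1070.32) = 415.804 mGal
Bouguer slab correction = 0.04193 × 2.10 × 3468.3 = 305.39 mGal
Simple Bouguer anomaly = 415.804 − (305.39) = 110.414 mGal
Complete Bouguer anomaly = 110.414 + 0.19 = 110.604 mGal

110.6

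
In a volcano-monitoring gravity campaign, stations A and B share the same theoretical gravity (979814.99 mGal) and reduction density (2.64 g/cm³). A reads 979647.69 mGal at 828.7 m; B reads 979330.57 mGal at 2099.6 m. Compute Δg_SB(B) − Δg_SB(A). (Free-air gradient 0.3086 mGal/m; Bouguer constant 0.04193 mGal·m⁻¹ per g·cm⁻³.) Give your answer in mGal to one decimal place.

Δg_SB(A) = 979647.69 − 979814.99 + 0.3086×828.7 − 0.04193×2.64×828.7 = -3.30 mGal
Δg_SB(B) = 979330.57 − 979814.99 + 0.3086×2099.6 − 0.04193×2.64×2099.6 = -68.90 mGal
Difference = -68.90 − (-3.30) = -65.60 mGal

-65.6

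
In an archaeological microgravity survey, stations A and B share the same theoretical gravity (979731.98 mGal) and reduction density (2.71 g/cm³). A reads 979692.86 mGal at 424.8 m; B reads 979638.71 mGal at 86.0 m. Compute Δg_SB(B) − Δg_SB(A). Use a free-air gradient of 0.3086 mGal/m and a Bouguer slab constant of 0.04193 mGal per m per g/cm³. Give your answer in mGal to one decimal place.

-120.2

Δg_SB(A) = 979692.86 − 979731.98 + 0.3086×424.8 − 0.04193×2.71×424.8 = 43.70 mGal
Δg_SB(B) = 979638.71 − 979731.98 + 0.3086×86.0 − 0.04193×2.71×86.0 = -76.50 mGal
Difference = -76.50 − (43.70) = -120.20 mGal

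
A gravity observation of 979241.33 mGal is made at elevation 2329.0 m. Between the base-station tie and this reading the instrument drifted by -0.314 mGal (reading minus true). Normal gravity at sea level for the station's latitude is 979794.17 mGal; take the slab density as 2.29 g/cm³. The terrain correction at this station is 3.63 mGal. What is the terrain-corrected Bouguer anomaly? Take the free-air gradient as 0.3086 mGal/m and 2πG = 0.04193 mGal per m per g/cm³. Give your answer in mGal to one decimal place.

Drift-corrected reading = 979241.33 − (-0.314) = 979241.644 mGal
Free-air correction = 0.3086 × 2329.0 = 718.73 mGal
Free-air anomaly = 979241.644 − 979794.17 + (718.73) = 166.204 mGal
Bouguer slab correction = 0.04193 × 2.29 × 2329.0 = 223.63 mGal
Simple Bouguer anomaly = 166.204 − (223.63) = -57.426 mGal
Complete Bouguer anomaly = -57.426 + 3.63 = -53.796 mGal

-53.8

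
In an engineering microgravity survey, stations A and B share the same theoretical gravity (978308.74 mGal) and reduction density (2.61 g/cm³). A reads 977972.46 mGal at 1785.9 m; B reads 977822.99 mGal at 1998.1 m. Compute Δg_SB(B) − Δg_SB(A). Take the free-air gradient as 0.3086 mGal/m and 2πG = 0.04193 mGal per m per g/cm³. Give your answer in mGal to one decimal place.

-107.2

Δg_SB(A) = 977972.46 − 978308.74 + 0.3086×1785.9 − 0.04193×2.61×1785.9 = 19.40 mGal
Δg_SB(B) = 977822.99 − 978308.74 + 0.3086×1998.1 − 0.04193×2.61×1998.1 = -87.80 mGal
Difference = -87.80 − (19.40) = -107.20 mGal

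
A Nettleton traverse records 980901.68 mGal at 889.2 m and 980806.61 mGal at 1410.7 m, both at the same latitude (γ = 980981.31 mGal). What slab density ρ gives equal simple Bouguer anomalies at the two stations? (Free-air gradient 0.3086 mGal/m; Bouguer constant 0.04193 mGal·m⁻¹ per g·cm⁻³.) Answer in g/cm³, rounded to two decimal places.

3.01

Δg_obs = 980806.61 − 980901.68 = -95.07 mGal over Δh = 1410.7 − 889.2 = 521.5 m
Equal Bouguer anomalies ⇒ Δg_obs + (0.3086 − 0.04193ρ)·Δh = 0
0.3086 − 0.04193ρ = −Δg_obs/Δh = 0.18230
ρ = (0.3086 − 0.18230) / 0.04193 = 3.01 g/cm³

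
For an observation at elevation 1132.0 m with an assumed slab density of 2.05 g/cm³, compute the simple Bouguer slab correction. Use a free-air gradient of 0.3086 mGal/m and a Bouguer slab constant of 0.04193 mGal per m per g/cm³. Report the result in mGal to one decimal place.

97.3

Bouguer slab correction = 0.04193 × 2.05 × 1132.0 = 97.3 mGal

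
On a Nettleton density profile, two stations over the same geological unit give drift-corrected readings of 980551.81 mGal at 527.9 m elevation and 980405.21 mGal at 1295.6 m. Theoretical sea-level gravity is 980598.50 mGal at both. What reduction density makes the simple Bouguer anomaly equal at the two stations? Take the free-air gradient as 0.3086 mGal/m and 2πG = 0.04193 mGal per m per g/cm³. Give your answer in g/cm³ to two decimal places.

Δg_obs = 980405.21 − 980551.81 = -146.60 mGal over Δh = 1295.6 − 527.9 = 767.7 m
Equal Bouguer anomalies ⇒ Δg_obs + (0.3086 − 0.04193ρ)·Δh = 0
0.3086 − 0.04193ρ = −Δg_obs/Δh = 0.19096
ρ = (0.3086 − 0.19096) / 0.04193 = 2.81 g/cm³

2.81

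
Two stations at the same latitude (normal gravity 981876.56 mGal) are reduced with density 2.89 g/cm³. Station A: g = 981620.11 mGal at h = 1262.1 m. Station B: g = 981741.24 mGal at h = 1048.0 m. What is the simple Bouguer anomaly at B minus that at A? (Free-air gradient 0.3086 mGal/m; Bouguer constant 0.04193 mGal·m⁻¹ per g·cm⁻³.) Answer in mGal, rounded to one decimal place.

81.0

Δg_SB(A) = 981620.11 − 981876.56 + 0.3086×1262.1 − 0.04193×2.89×1262.1 = -19.90 mGal
Δg_SB(B) = 981741.24 − 981876.56 + 0.3086×1048.0 − 0.04193×2.89×1048.0 = 61.10 mGal
Difference = 61.10 − (-19.90) = 81.00 mGal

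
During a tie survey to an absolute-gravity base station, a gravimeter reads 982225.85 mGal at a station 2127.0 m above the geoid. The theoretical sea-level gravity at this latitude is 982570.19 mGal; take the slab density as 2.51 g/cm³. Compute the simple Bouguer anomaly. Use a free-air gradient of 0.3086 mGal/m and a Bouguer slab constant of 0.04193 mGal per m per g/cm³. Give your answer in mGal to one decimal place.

Free-air correction = 0.3086 × 2127.0 = 656.39 mGal
Free-air anomaly = 982225.85 − 982570.19 + (656.39) = 312.05 mGal
Bouguer slab correction = 0.04193 × 2.51 × 2127.0 = 223.85 mGal
Simple Bouguer anomaly = 312.05 − (223.85) = 88.20 mGal

88.2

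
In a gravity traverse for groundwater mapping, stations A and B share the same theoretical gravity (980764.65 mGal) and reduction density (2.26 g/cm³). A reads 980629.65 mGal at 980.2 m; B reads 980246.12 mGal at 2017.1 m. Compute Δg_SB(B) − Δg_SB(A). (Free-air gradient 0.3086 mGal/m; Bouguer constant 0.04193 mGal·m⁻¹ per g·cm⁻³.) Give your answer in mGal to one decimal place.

Δg_SB(A) = 980629.65 − 980764.65 + 0.3086×980.2 − 0.04193×2.26×980.2 = 74.60 mGal
Δg_SB(B) = 980246.12 − 980764.65 + 0.3086×2017.1 − 0.04193×2.26×2017.1 = -87.20 mGal
Difference = -87.20 − (74.60) = -161.80 mGal

-161.8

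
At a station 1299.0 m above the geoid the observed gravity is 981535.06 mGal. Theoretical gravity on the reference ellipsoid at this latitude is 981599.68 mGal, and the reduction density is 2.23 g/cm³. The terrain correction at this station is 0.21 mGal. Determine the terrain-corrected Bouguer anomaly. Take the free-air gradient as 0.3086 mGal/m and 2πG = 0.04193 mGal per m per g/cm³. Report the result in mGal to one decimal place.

215.0

Free-air correction = 0.3086 × 1299.0 = 400.87 mGal
Free-air anomaly = 981535.06 − 981599.68 + (400.87) = 336.25 mGal
Bouguer slab correction = 0.04193 × 2.23 × 1299.0 = 121.46 mGal
Simple Bouguer anomaly = 336.25 − (121.46) = 214.79 mGal
Complete Bouguer anomaly = 214.79 + 0.21 = 215.00 mGal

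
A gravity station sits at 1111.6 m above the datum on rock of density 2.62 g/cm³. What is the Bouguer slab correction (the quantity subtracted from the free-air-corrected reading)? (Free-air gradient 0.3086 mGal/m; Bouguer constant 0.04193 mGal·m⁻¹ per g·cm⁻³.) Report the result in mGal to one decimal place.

122.1

Bouguer slab correction = 0.04193 × 2.62 × 1111.6 = 122.1 mGal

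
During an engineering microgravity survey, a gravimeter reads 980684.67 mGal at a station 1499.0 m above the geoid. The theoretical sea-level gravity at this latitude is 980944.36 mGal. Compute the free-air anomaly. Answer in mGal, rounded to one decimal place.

Free-air correction = 0.3086 × 1499.0 = 462.59 mGal
Free-air anomaly = 980684.67 − 980944.36 + (462.59) = 202.90 mGal

202.9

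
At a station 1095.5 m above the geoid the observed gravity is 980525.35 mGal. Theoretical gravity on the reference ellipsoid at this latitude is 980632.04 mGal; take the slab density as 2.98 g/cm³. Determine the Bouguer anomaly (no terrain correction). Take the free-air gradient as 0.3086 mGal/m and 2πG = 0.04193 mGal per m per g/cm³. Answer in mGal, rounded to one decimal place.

Free-air correction = 0.3086 × 1095.5 = 338.07 mGal
Free-air anomaly = 980525.35 − 980632.04 + (338.07) = 231.38 mGal
Bouguer slab correction = 0.04193 × 2.98 × 1095.5 = 136.88 mGal
Simple Bouguer anomaly = 231.38 − (136.88) = 94.50 mGal

94.5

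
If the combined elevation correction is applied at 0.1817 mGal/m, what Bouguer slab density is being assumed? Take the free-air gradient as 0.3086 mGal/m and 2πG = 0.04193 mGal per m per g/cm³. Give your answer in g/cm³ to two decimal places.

0.1817 = 0.3086 − 0.04193 × ρ
ρ = (0.3086 − 0.1817) / 0.04193 = 3.03 g/cm³

3.03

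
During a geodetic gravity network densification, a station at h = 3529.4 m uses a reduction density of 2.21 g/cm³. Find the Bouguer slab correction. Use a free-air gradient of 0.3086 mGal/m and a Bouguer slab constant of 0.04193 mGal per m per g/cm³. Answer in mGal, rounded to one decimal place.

Bouguer slab correction = 0.04193 × 2.21 × 3529.4 = 327.1 mGal

327.1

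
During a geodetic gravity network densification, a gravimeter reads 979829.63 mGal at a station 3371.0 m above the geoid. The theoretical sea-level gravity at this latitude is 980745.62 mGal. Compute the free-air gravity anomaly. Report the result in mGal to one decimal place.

Free-air correction = 0.3086 × 3371.0 = 1040.29 mGal
Free-air anomaly = 979829.63 − 980745.62 + (1040.29) = 124.30 mGal

124.3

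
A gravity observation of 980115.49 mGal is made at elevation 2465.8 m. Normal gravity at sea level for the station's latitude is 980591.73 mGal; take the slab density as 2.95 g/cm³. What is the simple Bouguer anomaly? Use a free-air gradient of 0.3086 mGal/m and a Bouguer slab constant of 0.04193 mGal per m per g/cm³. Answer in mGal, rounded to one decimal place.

-20.3

Free-air correction = 0.3086 × 2465.8 = 760.95 mGal
Free-air anomaly = 980115.49 − 980591.73 + (760.95) = 284.71 mGal
Bouguer slab correction = 0.04193 × 2.95 × 2465.8 = 305.00 mGal
Simple Bouguer anomaly = 284.71 − (305.00) = -20.29 mGal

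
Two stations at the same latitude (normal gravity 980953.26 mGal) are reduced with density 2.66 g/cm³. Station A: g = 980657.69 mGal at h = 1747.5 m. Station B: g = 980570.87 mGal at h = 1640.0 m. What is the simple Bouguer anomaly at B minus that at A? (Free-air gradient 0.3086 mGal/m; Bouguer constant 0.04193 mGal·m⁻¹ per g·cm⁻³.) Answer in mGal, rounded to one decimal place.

Δg_SB(A) = 980657.69 − 980953.26 + 0.3086×1747.5 − 0.04193×2.66×1747.5 = 48.80 mGal
Δg_SB(B) = 980570.87 − 980953.26 + 0.3086×1640.0 − 0.04193×2.66×1640.0 = -59.20 mGal
Difference = -59.20 − (48.80) = -108.00 mGal

-108.0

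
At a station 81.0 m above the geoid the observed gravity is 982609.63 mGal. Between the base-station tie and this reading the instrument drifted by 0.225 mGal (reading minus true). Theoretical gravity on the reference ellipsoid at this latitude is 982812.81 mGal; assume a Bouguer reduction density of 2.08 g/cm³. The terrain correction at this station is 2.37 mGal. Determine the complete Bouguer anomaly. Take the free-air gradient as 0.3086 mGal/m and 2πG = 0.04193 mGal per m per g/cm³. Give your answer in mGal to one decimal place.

Drift-corrected reading = 982609.63 − (0.225) = 982609.405 mGal
Free-air correction = 0.3086 × 81.0 = 25.00 mGal
Free-air anomaly = 982609.405 − 982812.81 + (25.00) = -178.405 mGal
Bouguer slab correction = 0.04193 × 2.08 × 81.0 = 7.06 mGal
Simple Bouguer anomaly = -178.405 − (7.06) = -185.465 mGal
Complete Bouguer anomaly = -185.465 + 2.37 = -183.095 mGal

-183.1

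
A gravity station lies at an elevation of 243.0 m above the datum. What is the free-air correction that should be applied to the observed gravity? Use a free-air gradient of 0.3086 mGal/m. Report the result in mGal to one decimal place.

75.0

Free-air correction = 0.3086 × 243.0 = 75.0 mGal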